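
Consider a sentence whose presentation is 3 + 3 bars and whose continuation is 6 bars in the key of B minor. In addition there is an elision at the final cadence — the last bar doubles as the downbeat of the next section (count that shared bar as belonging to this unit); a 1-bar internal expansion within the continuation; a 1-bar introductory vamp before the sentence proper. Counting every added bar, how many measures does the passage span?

14 measures

Basic sentence: 3 + 3 + 6 = 12 bars.
12 (basic form) + 1 (internal expansion) + 1 (introduction) = 14.
The elision shares a bar with the next section but does not change this unit's count.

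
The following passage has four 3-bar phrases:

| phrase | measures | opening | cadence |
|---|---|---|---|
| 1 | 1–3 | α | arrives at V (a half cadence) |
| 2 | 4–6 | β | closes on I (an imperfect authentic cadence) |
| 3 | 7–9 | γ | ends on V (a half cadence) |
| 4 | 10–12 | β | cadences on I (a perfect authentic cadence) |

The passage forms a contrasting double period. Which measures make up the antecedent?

measures 1–6

In a double period the four phrases pair into a large antecedent (phrases 1–2, ending imperfect authentic cadence) and a large consequent (phrases 3–4, ending perfect authentic cadence). The antecedent spans mm. 1-6.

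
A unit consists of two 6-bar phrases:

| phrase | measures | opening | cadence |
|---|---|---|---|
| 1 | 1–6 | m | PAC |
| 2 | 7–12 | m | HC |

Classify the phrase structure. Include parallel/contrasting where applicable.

phrase group

The second phrase closes with a half cadence, which is not stronger than the first phrase's perfect authentic cadence; without a weak→strong cadential pair there is no antecedent–consequent relationship, so this is a phrase group rather than a period.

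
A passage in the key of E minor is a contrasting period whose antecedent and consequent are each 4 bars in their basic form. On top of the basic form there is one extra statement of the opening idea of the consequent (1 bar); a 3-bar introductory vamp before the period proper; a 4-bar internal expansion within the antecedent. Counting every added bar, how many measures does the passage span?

16 measures

Basic contrasting period: 4 + 4 = 8 bars.
8 (basic form) + 1 (extra statement) + 3 (introduction) + 4 (internal expansion) = 16.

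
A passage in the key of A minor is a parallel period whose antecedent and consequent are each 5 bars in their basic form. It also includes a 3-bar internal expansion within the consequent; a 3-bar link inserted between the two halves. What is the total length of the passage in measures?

Basic parallel period: 5 + 5 = 10 bars.
10 (basic form) + 3 (internal expansion) + 3 (link) = 16.

16 measures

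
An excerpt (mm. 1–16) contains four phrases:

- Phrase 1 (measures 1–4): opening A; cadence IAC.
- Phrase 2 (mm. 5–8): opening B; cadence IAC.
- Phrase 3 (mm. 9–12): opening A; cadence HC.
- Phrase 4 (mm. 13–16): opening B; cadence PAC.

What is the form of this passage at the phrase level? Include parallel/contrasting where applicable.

parallel double period

Four phrases in two halves: the first half (measures 1–8) ends with an imperfect authentic cadence, the second (mm. 9-16) with a perfect authentic cadence — a large antecedent–consequent pair, i.e. a double period.
Phrase 3 begins with the same material as phrase 1, making it parallel.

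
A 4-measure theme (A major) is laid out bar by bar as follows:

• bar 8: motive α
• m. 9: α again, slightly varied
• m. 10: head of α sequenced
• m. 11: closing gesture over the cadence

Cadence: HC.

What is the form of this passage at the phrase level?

Basic idea (measure 8) + its repetition (m. 9) form the presentation; fragmentation and cadence (mm. 10-11) form the continuation — the 4-bar whole is a sentence.

sentence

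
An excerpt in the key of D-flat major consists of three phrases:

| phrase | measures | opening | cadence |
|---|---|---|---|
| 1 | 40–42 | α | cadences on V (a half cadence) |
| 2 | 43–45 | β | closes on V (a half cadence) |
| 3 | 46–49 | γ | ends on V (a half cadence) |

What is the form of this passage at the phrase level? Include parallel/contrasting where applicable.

phrase group

The final phrase closes with a half cadence, which is not stronger than the preceding half cadence; the 3 phrases lack an overall antecedent–consequent design and so form a phrase group.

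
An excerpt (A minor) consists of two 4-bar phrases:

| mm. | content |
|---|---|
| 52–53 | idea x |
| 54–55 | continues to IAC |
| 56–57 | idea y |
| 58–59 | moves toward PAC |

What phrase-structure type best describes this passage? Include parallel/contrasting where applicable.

contrasting period

Phrase 1 ends with an imperfect authentic cadence (weaker) and phrase 2 with a perfect authentic cadence (stronger): antecedent + consequent = a period.
The two phrases open with different material (x / y), so the period is contrasting.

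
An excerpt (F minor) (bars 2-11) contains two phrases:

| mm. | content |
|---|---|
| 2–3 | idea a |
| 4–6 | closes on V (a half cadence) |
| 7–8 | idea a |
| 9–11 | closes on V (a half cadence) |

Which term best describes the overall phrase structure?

Both phrases have the same opening (a) and the same cadence (half cadence): the second is a restatement, not a consequent, so this is a repeated phrase rather than a period.

repeated phrase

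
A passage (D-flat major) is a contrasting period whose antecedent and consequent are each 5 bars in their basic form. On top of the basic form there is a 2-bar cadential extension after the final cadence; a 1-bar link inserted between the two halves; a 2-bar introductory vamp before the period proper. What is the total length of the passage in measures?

Basic contrasting period: 5 + 5 = 10 bars.
10 (basic form) + 2 (cadential extension) + 1 (link) + 2 (introduction) = 15.

15 measures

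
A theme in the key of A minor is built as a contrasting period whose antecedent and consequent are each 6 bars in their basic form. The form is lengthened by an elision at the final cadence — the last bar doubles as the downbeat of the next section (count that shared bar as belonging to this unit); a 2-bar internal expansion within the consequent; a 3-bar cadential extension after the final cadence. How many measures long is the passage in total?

Basic contrasting period: 6 + 6 = 12 bars.
12 (basic form) + 2 (internal expansion) + 3 (cadential extension) = 17.
The elision shares a bar with the next section but does not change this unit's count.

17 measures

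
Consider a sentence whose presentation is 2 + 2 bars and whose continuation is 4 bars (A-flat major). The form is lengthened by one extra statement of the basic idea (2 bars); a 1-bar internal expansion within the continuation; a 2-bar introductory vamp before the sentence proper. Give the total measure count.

Basic sentence: 2 + 2 + 4 = 8 bars.
8 (basic form) + 2 (extra statement) + 1 (internal expansion) + 2 (introduction) = 13.

13 measures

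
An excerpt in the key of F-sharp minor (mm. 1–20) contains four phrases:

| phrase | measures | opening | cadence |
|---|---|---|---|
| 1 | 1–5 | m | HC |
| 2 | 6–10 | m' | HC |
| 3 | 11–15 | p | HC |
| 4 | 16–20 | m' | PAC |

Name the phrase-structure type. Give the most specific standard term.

contrasting double period

Four phrases in two halves: the first half (mm. 1-10) ends with a half cadence, the second (mm. 11–20) with a perfect authentic cadence — a large antecedent–consequent pair, i.e. a double period.
Phrase 3 begins with different material from phrase 1, making it contrasting.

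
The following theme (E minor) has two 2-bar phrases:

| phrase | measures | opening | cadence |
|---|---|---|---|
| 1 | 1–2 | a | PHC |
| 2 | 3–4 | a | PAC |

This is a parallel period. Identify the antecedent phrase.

phrase 1

The phrase ending with the weaker cadence (Phrygian half cadence) is the antecedent; the one ending more conclusively (perfect authentic cadence) is the consequent. The antecedent is phrase 1.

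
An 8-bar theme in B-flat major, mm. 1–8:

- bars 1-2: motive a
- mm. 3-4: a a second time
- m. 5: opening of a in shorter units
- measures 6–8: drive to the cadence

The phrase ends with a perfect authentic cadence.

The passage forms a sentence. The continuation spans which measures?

measures 5–8

After the presentation (mm. 1–4), the continuation covers the fragmentation through the cadence: bars 5-8.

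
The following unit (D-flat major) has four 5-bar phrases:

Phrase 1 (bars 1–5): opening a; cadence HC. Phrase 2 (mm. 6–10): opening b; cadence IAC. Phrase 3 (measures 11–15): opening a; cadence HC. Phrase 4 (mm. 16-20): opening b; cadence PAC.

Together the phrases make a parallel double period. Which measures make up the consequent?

In a double period the first pair of phrases (ending imperfect authentic cadence) is the large antecedent and the second pair (ending perfect authentic cadence) is the large consequent; the consequent is measures 11–20.

measures 11–20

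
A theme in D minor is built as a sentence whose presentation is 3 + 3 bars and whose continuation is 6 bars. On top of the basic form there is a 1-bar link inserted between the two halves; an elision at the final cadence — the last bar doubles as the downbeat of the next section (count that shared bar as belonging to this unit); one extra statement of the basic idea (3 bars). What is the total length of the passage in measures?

Basic sentence: 3 + 3 + 6 = 12 bars.
12 (basic form) + 1 (link) + 3 (extra statement) = 16.
The elision shares a bar with the next section but does not change this unit's count.

16 measures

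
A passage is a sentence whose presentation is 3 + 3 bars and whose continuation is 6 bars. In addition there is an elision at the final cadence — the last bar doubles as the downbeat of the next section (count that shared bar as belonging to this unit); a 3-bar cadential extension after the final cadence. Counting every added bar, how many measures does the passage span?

Basic sentence: 3 + 3 + 6 = 12 bars.
12 (basic form) + 3 (cadential extension) = 15.
The elision shares a bar with the next section but does not change this unit's count.

15 measures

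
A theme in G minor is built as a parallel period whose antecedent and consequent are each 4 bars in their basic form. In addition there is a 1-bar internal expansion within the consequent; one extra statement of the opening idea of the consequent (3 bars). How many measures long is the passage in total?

12 measures

Basic parallel period: 4 + 4 = 8 bars.
8 (basic form) + 1 (internal expansion) + 3 (extra statement) = 12.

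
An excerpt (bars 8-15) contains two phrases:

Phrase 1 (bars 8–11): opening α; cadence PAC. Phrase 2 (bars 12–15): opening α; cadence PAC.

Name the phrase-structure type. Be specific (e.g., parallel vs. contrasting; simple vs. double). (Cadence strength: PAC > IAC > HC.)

repeated phrase

Both phrases have the same opening (α) and the same cadence (perfect authentic cadence): the second is a restatement, not a consequent, so this is a repeated phrase rather than a period.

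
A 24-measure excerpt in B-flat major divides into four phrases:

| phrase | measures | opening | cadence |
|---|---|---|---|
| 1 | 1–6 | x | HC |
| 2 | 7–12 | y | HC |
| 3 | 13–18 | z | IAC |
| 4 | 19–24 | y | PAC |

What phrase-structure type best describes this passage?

Four phrases in two halves: the first half (measures 1–12) ends with a half cadence, the second (measures 13-24) with a perfect authentic cadence — a large antecedent–consequent pair, i.e. a double period.
Phrase 3 begins with different material from phrase 1, making it contrasting.

contrasting double period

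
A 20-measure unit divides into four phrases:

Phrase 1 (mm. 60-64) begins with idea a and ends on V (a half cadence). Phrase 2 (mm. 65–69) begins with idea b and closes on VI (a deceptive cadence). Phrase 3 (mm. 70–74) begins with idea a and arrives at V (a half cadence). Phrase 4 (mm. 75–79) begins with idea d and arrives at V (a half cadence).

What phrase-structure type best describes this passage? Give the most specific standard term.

phrase group

Phrase 4 ends with a half cadence, no stronger than phrase 2's deceptive cadence, so the four phrases do not form a double period; nor do phrases 3–4 duplicate 1–2, so it is not a repeated period. With no phrase reaching a conclusive cadence, the passage is a phrase group.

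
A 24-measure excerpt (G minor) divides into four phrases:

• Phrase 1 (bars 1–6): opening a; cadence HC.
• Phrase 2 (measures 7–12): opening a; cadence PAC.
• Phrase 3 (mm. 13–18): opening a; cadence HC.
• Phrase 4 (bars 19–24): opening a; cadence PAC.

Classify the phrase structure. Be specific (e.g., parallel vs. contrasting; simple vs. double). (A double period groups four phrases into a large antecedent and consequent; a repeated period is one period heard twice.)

The cadence pattern HC–PAC–HC–PAC is weak–strong twice, and phrases 3–4 restate phrases 1–2: a period heard twice, not a double period (which would end weakly at phrase 2).

repeated period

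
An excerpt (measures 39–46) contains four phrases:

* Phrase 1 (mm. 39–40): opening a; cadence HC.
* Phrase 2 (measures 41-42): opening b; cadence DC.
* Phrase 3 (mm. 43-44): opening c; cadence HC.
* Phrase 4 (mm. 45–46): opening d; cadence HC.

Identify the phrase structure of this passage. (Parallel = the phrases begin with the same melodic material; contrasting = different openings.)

phrase group

Phrase 4 ends with a half cadence, no stronger than phrase 2's deceptive cadence, so the four phrases do not form a double period; nor do phrases 3–4 duplicate 1–2, so it is not a repeated period. With no phrase reaching a conclusive cadence, the passage is a phrase group.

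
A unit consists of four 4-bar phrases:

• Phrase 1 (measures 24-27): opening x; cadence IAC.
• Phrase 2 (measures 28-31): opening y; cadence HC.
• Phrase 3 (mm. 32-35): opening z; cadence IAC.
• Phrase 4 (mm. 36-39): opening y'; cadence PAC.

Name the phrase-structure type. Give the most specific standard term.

contrasting double period

Four phrases in two halves: the first half (mm. 24-31) ends with a half cadence, the second (bars 32–39) with a perfect authentic cadence — a large antecedent–consequent pair, i.e. a double period.
Phrase 3 begins with different material from phrase 1, making it contrasting.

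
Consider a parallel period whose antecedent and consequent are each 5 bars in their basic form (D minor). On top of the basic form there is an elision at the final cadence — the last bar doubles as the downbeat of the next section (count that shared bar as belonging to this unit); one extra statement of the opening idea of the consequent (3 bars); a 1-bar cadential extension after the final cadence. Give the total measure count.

Basic parallel period: 5 + 5 = 10 bars.
10 (basic form) + 3 (extra statement) + 1 (cadential extension) = 14.
The elision shares a bar with the next section but does not change this unit's count.

14 measures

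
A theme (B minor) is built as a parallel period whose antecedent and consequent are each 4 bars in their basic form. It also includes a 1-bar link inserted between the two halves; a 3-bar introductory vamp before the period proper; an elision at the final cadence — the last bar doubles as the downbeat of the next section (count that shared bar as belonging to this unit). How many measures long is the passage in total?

Basic parallel period: 4 + 4 = 8 bars.
8 (basic form) + 1 (link) + 3 (introduction) = 12.
The elision shares a bar with the next section but does not change this unit's count.

12 measures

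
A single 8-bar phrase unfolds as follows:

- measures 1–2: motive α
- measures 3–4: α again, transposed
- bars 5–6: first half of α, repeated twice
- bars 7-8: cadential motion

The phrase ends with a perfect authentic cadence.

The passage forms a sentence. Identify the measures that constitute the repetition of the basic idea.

measures 3–4

The presentation of a sentence is the basic idea (mm. 1–2) plus its repetition (mm. 3-4); the repetition of the basic idea is therefore mm. 3-4.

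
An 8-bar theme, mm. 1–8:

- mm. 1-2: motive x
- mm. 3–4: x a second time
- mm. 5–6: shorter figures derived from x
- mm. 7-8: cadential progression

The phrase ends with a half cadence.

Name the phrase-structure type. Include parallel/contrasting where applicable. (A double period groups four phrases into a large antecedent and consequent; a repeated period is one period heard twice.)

Basic idea (mm. 1–2) + its repetition (measures 3-4) form the presentation; fragmentation and cadence (mm. 5-8) form the continuation — the 8-bar whole is a sentence.

sentence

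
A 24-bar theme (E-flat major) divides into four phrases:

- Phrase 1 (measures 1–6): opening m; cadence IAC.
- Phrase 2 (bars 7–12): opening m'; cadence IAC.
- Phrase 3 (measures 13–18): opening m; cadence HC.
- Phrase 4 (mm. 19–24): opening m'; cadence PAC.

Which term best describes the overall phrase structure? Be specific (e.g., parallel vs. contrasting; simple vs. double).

parallel double period

Four phrases in two halves: the first half (measures 1–12) ends with an imperfect authentic cadence, the second (mm. 13–24) with a perfect authentic cadence — a large antecedent–consequent pair, i.e. a double period.
Phrase 3 begins with the same material as phrase 1, making it parallel.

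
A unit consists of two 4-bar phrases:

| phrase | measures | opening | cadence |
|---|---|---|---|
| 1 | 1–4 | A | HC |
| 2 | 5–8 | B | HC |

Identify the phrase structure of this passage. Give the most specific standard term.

The second phrase closes with a half cadence, which is not stronger than the first phrase's half cadence; without a weak→strong cadential pair there is no antecedent–consequent relationship, so this is a phrase group rather than a period.

phrase group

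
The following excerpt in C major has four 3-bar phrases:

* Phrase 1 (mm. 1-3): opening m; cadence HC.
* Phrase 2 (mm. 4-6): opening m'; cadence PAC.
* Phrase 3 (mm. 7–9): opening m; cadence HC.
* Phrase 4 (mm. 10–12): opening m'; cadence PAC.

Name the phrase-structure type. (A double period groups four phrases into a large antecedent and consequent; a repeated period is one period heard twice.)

repeated period

The cadence pattern HC–PAC–HC–PAC is weak–strong twice, and phrases 3–4 restate phrases 1–2: a period heard twice, not a double period (which would end weakly at phrase 2).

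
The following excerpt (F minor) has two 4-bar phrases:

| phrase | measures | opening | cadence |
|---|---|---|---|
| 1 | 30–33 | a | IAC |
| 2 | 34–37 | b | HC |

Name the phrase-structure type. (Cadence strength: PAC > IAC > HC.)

The second phrase closes with a half cadence, which is not stronger than the first phrase's imperfect authentic cadence; without a weak→strong cadential pair there is no antecedent–consequent relationship, so this is a phrase group rather than a period.

phrase group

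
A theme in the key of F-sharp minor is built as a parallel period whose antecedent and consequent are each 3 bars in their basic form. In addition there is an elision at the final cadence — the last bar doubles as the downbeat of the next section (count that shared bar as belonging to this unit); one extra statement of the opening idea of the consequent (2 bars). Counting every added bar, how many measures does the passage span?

8 measures

Basic parallel period: 3 + 3 = 6 bars.
6 (basic form) + 2 (extra statement) = 8.
The elision shares a bar with the next section but does not change this unit's count.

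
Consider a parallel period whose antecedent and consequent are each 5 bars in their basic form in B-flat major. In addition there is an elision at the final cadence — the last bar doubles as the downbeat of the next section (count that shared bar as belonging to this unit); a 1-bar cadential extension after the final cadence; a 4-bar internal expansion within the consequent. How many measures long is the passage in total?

15 measures

Basic parallel period: 5 + 5 = 10 bars.
10 (basic form) + 1 (cadential extension) + 4 (internal expansion) = 15.
The elision shares a bar with the next section but does not change this unit's count.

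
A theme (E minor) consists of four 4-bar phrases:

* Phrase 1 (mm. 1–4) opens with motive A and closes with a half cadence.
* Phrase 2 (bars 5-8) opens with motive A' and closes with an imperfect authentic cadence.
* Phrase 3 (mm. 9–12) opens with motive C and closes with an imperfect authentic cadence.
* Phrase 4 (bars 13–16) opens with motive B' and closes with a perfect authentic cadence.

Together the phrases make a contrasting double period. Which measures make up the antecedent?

In a double period the first pair of phrases (ending imperfect authentic cadence) is the large antecedent and the second pair (ending perfect authentic cadence) is the large consequent; the antecedent is measures 1–8.

measures 1–8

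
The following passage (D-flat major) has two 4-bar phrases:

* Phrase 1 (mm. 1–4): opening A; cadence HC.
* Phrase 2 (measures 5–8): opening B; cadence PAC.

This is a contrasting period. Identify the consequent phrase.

The phrase ending with the weaker cadence (half cadence) is the antecedent; the one ending more conclusively (perfect authentic cadence) is the consequent. The consequent is phrase 2.

phrase 2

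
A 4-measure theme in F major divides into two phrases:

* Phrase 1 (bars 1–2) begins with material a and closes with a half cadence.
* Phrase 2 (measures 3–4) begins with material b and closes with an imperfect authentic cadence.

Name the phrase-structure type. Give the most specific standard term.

contrasting period

Phrase 1 ends with a half cadence (weaker) and phrase 2 with an imperfect authentic cadence (stronger): antecedent + consequent = a period.
The two phrases open with different material (a / b), so the period is contrasting.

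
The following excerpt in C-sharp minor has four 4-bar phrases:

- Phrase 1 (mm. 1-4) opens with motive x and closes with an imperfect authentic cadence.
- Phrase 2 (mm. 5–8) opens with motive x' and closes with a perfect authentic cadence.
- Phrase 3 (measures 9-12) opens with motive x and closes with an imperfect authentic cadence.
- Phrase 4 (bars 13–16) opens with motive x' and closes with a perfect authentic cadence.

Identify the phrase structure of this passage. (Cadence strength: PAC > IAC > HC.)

The cadence pattern IAC–PAC–IAC–PAC is weak–strong twice, and phrases 3–4 restate phrases 1–2: a period heard twice, not a double period (which would end weakly at phrase 2).

repeated period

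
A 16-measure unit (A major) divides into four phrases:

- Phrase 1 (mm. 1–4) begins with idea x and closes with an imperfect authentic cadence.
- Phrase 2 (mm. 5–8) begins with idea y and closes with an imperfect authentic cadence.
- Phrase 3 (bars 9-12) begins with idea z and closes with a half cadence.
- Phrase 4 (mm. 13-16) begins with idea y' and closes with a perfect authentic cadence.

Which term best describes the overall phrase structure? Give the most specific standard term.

Four phrases in two halves: the first half (bars 1–8) ends with an imperfect authentic cadence, the second (bars 9-16) with a perfect authentic cadence — a large antecedent–consequent pair, i.e. a double period.
Phrase 3 begins with different material from phrase 1, making it contrasting.

contrasting double period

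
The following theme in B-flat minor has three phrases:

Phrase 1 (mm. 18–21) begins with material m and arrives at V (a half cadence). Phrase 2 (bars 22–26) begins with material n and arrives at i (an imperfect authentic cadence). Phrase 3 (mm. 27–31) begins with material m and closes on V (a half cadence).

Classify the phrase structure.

phrase group

The final phrase closes with a half cadence, which is not stronger than the preceding imperfect authentic cadence; the 3 phrases lack an overall antecedent–consequent design and so form a phrase group.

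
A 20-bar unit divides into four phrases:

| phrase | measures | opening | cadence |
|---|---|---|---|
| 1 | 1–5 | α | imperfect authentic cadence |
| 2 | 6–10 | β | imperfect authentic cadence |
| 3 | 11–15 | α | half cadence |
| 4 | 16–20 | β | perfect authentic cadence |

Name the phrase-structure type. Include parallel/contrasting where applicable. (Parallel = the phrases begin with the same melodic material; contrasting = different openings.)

Four phrases in two halves: the first half (mm. 1–10) ends with an imperfect authentic cadence, the second (bars 11-20) with a perfect authentic cadence — a large antecedent–consequent pair, i.e. a double period.
Phrase 3 begins with the same material as phrase 1, making it parallel.

parallel double period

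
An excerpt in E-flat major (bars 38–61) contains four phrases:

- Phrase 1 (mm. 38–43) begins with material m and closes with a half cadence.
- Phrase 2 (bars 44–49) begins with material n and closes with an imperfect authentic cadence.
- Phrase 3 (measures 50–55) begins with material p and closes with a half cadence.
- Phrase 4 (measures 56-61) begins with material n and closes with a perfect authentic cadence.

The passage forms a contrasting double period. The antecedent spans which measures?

measures 38–49

In a double period the four phrases pair into a large antecedent (phrases 1–2, ending imperfect authentic cadence) and a large consequent (phrases 3–4, ending perfect authentic cadence). The antecedent spans measures 38–49.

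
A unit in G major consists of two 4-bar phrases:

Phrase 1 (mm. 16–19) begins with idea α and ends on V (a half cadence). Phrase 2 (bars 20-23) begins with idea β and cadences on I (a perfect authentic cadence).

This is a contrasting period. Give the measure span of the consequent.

measures 20–23

The phrase ending with the weaker cadence (half cadence) is the antecedent; the one ending more conclusively (perfect authentic cadence) is the consequent. The consequent is measures 20–23.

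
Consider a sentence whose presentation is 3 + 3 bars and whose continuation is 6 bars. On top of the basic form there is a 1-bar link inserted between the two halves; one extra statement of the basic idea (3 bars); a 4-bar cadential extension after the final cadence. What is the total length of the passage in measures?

Basic sentence: 3 + 3 + 6 = 12 bars.
12 (basic form) + 1 (link) + 3 (extra statement) + 4 (cadential extension) = 20.

20 measures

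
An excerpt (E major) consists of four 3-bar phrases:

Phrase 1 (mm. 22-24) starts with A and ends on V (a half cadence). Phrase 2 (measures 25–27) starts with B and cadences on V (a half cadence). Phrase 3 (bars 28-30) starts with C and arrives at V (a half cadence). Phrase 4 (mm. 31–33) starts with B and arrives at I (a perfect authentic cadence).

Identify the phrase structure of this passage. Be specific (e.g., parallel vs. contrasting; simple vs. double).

Four phrases in two halves: the first half (mm. 22–27) ends with a half cadence, the second (bars 28-33) with a perfect authentic cadence — a large antecedent–consequent pair, i.e. a double period.
Phrase 3 begins with different material from phrase 1, making it contrasting.

contrasting double period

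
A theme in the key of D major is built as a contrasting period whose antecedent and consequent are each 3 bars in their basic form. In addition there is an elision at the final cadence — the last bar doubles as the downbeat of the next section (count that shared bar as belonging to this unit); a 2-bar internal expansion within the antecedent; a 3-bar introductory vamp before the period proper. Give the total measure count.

Basic contrasting period: 3 + 3 = 6 bars.
6 (basic form) + 2 (internal expansion) + 3 (introduction) = 11.
The elision shares a bar with the next section but does not change this unit's count.

11 measures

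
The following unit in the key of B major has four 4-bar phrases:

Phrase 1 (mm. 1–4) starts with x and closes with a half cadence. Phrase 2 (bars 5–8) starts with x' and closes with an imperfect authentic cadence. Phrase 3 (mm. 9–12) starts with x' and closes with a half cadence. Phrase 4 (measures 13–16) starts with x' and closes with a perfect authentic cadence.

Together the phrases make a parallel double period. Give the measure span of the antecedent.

In a double period the first pair of phrases (ending imperfect authentic cadence) is the large antecedent and the second pair (ending perfect authentic cadence) is the large consequent; the antecedent is measures 1–8.

measures 1–8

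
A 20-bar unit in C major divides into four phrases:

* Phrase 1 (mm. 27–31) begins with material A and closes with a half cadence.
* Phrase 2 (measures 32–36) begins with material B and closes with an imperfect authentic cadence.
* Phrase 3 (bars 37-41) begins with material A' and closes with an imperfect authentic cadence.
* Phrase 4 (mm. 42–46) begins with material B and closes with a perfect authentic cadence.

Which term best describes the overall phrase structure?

Four phrases in two halves: the first half (measures 27-36) ends with an imperfect authentic cadence, the second (mm. 37–46) with a perfect authentic cadence — a large antecedent–consequent pair, i.e. a double period.
Phrase 3 begins with the same material as phrase 1, making it parallel.

parallel double period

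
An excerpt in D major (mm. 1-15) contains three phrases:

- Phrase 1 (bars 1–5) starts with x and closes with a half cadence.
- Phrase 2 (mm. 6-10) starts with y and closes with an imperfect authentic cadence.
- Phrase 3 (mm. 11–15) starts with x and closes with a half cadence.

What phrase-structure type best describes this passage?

phrase group

The final phrase closes with a half cadence, which is not stronger than the preceding imperfect authentic cadence; the 3 phrases lack an overall antecedent–consequent design and so form a phrase group.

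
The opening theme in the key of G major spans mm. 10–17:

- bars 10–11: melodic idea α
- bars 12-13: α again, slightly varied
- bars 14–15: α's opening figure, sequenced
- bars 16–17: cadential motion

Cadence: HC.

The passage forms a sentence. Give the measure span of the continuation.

After the presentation (bars 10–13), the continuation covers the fragmentation through the cadence: bars 14–17.

measures 14–17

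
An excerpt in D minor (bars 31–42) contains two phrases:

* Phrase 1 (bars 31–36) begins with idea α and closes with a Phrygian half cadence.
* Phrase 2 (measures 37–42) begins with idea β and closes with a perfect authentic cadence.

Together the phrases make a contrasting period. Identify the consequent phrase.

The phrase ending with the weaker cadence (Phrygian half cadence) is the antecedent; the one ending more conclusively (perfect authentic cadence) is the consequent. The consequent is phrase 2.

phrase 2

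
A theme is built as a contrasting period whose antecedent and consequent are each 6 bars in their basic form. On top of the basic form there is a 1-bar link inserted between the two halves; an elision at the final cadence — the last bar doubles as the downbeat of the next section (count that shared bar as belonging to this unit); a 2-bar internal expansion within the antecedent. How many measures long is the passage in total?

15 measures

Basic contrasting period: 6 + 6 = 12 bars.
12 (basic form) + 1 (link) + 2 (internal expansion) = 15.
The elision shares a bar with the next section but does not change this unit's count.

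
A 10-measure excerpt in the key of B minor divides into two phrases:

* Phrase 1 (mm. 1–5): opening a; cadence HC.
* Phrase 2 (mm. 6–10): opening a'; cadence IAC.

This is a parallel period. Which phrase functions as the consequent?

The phrase ending with the weaker cadence (half cadence) is the antecedent; the one ending more conclusively (imperfect authentic cadence) is the consequent. The consequent is phrase 2.

phrase 2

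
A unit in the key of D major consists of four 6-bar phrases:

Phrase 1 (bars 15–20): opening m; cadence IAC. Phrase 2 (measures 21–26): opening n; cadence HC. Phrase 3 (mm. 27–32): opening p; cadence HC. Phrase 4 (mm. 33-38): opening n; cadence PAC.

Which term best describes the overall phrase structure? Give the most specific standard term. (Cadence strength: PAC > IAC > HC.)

contrasting double period

Four phrases in two halves: the first half (bars 15–26) ends with a half cadence, the second (measures 27–38) with a perfect authentic cadence — a large antecedent–consequent pair, i.e. a double period.
Phrase 3 begins with different material from phrase 1, making it contrasting.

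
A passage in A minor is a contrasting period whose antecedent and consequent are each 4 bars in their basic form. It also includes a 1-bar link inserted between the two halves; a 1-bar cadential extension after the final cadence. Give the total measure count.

Basic contrasting period: 4 + 4 = 8 bars.
8 (basic form) + 1 (link) + 1 (cadential extension) = 10.

10 measures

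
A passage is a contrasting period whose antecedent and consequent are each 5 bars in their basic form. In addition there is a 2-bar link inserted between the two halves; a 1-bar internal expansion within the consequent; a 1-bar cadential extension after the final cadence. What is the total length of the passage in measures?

Basic contrasting period: 5 + 5 = 10 bars.
10 (basic form) + 2 (link) + 1 (internal expansion) + 1 (cadential extension) = 14.

14 measures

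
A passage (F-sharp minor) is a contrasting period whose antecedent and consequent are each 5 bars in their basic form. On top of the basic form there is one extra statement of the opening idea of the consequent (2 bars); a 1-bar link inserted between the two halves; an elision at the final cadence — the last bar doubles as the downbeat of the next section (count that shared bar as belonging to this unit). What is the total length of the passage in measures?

Basic contrasting period: 5 + 5 = 10 bars.
10 (basic form) + 2 (extra statement) + 1 (link) = 13.
The elision shares a bar with the next section but does not change this unit's count.

13 measures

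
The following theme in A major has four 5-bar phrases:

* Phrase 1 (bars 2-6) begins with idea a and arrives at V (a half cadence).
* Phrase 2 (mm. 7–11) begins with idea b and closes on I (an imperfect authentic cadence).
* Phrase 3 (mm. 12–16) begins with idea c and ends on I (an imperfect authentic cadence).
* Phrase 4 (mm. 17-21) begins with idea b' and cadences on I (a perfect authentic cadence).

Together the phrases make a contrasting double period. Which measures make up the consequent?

In a double period the first pair of phrases (ending imperfect authentic cadence) is the large antecedent and the second pair (ending perfect authentic cadence) is the large consequent; the consequent is measures 12–21.

measures 12–21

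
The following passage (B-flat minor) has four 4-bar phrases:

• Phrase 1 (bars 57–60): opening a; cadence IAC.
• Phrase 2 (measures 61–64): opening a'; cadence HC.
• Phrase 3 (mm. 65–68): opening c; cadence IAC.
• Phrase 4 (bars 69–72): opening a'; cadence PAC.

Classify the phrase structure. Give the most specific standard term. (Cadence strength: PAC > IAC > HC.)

contrasting double period

Four phrases in two halves: the first half (measures 57–64) ends with a half cadence, the second (bars 65-72) with a perfect authentic cadence — a large antecedent–consequent pair, i.e. a double period.
Phrase 3 begins with different material from phrase 1, making it contrasting.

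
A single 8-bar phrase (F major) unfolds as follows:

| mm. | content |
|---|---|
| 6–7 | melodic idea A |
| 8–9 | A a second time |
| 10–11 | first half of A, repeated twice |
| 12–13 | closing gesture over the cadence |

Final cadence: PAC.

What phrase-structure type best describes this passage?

sentence

Basic idea (measures 6–7) + its repetition (measures 8–9) form the presentation; fragmentation and cadence (mm. 10-13) form the continuation — the 8-bar whole is a sentence.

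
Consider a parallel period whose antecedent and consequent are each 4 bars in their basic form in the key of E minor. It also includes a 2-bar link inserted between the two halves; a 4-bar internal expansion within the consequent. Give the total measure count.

Basic parallel period: 4 + 4 = 8 bars.
8 (basic form) + 2 (link) + 4 (internal expansion) = 14.

14 measures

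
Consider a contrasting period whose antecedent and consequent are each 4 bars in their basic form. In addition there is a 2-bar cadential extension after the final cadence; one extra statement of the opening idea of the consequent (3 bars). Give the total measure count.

13 measures

Basic contrasting period: 4 + 4 = 8 bars.
8 (basic form) + 2 (cadential extension) + 3 (extra statement) = 13.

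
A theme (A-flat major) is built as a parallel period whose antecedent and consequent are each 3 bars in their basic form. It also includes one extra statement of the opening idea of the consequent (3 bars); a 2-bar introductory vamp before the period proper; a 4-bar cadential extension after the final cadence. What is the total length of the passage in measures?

15 measures

Basic parallel period: 3 + 3 = 6 bars.
6 (basic form) + 3 (extra statement) + 2 (introduction) + 4 (cadential extension) = 15.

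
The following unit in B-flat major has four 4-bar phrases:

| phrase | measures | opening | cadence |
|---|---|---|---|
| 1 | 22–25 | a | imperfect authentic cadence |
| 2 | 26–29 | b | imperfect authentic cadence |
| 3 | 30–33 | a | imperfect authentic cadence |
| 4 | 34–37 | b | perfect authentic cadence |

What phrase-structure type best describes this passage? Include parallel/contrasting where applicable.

Four phrases in two halves: the first half (mm. 22–29) ends with an imperfect authentic cadence, the second (bars 30–37) with a perfect authentic cadence — a large antecedent–consequent pair, i.e. a double period.
Phrase 3 begins with the same material as phrase 1, making it parallel.

parallel double period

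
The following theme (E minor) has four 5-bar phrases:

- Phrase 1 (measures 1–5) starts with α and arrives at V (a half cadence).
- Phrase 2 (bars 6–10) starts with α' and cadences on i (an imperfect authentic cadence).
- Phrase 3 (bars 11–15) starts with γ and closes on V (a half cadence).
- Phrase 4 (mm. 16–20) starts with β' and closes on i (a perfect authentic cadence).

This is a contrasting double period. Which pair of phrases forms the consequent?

phrases 3 and 4

In a double period the first pair of phrases (ending imperfect authentic cadence) is the large antecedent and the second pair (ending perfect authentic cadence) is the large consequent; the consequent is phrases 3 and 4.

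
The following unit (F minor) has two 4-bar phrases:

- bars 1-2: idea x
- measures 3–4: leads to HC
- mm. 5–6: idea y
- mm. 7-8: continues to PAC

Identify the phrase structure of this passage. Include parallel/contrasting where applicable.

Phrase 1 ends with a half cadence (weaker) and phrase 2 with a perfect authentic cadence (stronger): antecedent + consequent = a period.
The two phrases open with different material (x / y), so the period is contrasting.

contrasting period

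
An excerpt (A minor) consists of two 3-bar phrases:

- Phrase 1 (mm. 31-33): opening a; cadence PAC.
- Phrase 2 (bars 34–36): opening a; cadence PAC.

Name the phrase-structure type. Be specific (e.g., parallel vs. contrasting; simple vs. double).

Both phrases have the same opening (a) and the same cadence (perfect authentic cadence): the second is a restatement, not a consequent, so this is a repeated phrase rather than a period.

repeated phrase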